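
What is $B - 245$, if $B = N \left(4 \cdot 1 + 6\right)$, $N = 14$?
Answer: $-105$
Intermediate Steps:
$B = 140$ ($B = 14 \left(4 \cdot 1 + 6\right) = 14 \left(4 + 6\right) = 14 \cdot 10 = 140$)
$B - 245 = 140 - 245 = -105$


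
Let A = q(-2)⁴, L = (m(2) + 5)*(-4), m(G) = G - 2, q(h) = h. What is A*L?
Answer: -320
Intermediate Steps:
m(G) = -2 + G
L = -20 (L = ((-2 + 2) + 5)*(-4) = (0 + 5)*(-4) = 5*(-4) = -20)
A = 16 (A = (-2)⁴ = 16)
A*L = 16*(-20) = -320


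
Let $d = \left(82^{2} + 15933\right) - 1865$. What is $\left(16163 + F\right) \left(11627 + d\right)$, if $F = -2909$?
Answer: $429681426$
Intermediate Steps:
$d = 20792$ ($d = \left(6724 + 15933\right) - 1865 = 22657 - 1865 = 20792$)
$\left(16163 + F\right) \left(11627 + d\right) = \left(16163 - 2909\right) \left(11627 + 20792\right) = 13254 \cdot 32419 = 429681426$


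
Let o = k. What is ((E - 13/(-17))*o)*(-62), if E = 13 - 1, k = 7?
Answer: -94178/17 ≈ -5539.9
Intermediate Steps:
E = 12
o = 7
((E - 13/(-17))*o)*(-62) = ((12 - 13/(-17))*7)*(-62) = ((12 - 13*(-1/17))*7)*(-62) = ((12 + 13/17)*7)*(-62) = ((217/17)*7)*(-62) = (1519/17)*(-62) = -94178/17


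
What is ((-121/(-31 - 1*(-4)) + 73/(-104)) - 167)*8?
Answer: -458323/351 ≈ -1305.8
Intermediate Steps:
((-121/(-31 - 1*(-4)) + 73/(-104)) - 167)*8 = ((-121/(-31 + 4) + 73*(-1/104)) - 167)*8 = ((-121/(-27) - 73/104) - 167)*8 = ((-121*(-1/27) - 73/104) - 167)*8 = ((121/27 - 73/104) - 167)*8 = (10613/2808 - 167)*8 = -458323/2808*8 = -458323/351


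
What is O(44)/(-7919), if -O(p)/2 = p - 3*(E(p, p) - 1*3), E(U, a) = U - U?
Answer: 106/7919 ≈ 0.013386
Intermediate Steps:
E(U, a) = 0
O(p) = -18 - 2*p (O(p) = -2*(p - 3*(0 - 1*3)) = -2*(p - 3*(0 - 3)) = -2*(p - 3*(-3)) = -2*(p + 9) = -2*(9 + p) = -18 - 2*p)
O(44)/(-7919) = (-18 - 2*44)/(-7919) = (-18 - 88)*(-1/7919) = -106*(-1/7919) = 106/7919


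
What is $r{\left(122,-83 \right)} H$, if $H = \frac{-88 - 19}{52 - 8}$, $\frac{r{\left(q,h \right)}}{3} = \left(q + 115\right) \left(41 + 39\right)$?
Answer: $- \frac{1521540}{11} \approx -1.3832 \cdot 10^{5}$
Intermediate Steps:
$r{\left(q,h \right)} = 27600 + 240 q$ ($r{\left(q,h \right)} = 3 \left(q + 115\right) \left(41 + 39\right) = 3 \left(115 + q\right) 80 = 3 \left(9200 + 80 q\right) = 27600 + 240 q$)
$H = - \frac{107}{44} \approx -2.4318$
$r{\left(122,-83 \right)} H = \left(27600 + 240 \cdot 122\right) \left(- \frac{107}{44}\right) = \left(27600 + 29280\right) \left(- \frac{107}{44}\right) = 56880 \left(- \frac{107}{44}\right) = - \frac{1521540}{11}$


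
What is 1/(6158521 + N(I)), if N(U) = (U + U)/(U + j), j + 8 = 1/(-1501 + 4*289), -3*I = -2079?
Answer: 10742/66154854317 ≈ 1.6238e-7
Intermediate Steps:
I = 693 (I = -⅓*(-2079) = 693)
j = -2761/345 (j = -8 + 1/(-1501 + 4*289) = -8 + 1/(-1501 + 1156) = -8 + 1/(-345) = -8 - 1/345 = -2761/345 ≈ -8.0029)
N(U) = 2*U/(-2761/345 + U) (N(U) = (U + U)/(U - 2761/345) = (2*U)/(-2761/345 + U) = 2*U/(-2761/345 + U))
1/(6158521 + N(I)) = 1/(6158521 + 690*693/(-2761 + 345*693)) = 1/(6158521 + 690*693/(-2761 + 239085)) = 1/(6158521 + 690*693/236324) = 1/(6158521 + 690*693*(1/236324)) = 1/(6158521 + 21735/10742) = 1/(66154854317/10742) = 10742/66154854317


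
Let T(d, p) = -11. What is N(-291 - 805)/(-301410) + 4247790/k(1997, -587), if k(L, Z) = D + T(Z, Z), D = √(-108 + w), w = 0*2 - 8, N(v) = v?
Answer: 2*(-320081592961*I + 548*√29)/(150705*(2*√29 + 11*I)) ≈ -1.9715e+5 - 1.9304e+5*I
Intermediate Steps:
w = -8 (w = 0 - 8 = -8)
D = 2*I*√29 (D = √(-108 - 8) = √(-116) = 2*I*√29 ≈ 10.77*I)
k(L, Z) = -11 + 2*I*√29 (k(L, Z) = 2*I*√29 - 11 = -11 + 2*I*√29)
N(-291 - 805)/(-301410) + 4247790/k(1997, -587) = (-291 - 805)/(-301410) + 4247790/(-11 + 2*I*√29) = -1096*(-1/301410) + 4247790/(-11 + 2*I*√29) = 548/150705 + 4247790/(-11 + 2*I*√29)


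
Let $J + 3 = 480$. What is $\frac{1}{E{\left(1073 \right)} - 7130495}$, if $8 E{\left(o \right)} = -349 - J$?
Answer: $- \frac{4}{28522393} \approx -1.4024 \cdot 10^{-7}$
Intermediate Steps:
$J = 477$ ($J = -3 + 480 = 477$)
$E{\left(o \right)} = - \frac{413}{4}$ ($E{\left(o \right)} = \frac{-349 - 477}{8} = \frac{1}{8} \left(-826\right) = - \frac{413}{4}$)
$\frac{1}{E{\left(1073 \right)} - 7130495} = \frac{1}{- \frac{413}{4} - 7130495} = \frac{1}{- \frac{28522393}{4}} = - \frac{4}{28522393}$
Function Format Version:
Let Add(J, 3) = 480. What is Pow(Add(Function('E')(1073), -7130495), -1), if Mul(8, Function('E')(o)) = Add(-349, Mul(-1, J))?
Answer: Rational(-4, 28522393) ≈ -1.4024e-7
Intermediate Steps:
J = 477 (J = Add(-3, 480) = 477)
Function('E')(o) = Rational(-413, 4) (Function('E')(o) = Mul(Rational(1, 8), Add(-349, Mul(-1, 477))) = Mul(Rational(1, 8), Add(-349, -477)) = Mul(Rational(1, 8), -826) = Rational(-413, 4))
Pow(Add(Function('E')(1073), -7130495), -1) = Pow(Add(Rational(-413, 4), -7130495), -1) = Pow(Rational(-28522393, 4), -1) = Rational(-4, 28522393)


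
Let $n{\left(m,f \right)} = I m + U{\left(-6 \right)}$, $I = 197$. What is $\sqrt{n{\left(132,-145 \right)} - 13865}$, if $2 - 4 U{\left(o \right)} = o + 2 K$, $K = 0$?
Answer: $3 \sqrt{1349} \approx 110.19$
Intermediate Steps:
$U{\left(o \right)} = \frac{1}{2} - \frac{o}{4}$ ($U{\left(o \right)} = \frac{1}{2} - \frac{o + 2 \cdot 0}{4} = \frac{1}{2} - \frac{o + 0}{4} = \frac{1}{2} - \frac{o}{4}$)
$n{\left(m,f \right)} = 2 + 197 m$ ($n{\left(m,f \right)} = 197 m + \left(\frac{1}{2} - - \frac{3}{2}\right) = 197 m + \left(\frac{1}{2} + \frac{3}{2}\right) = 197 m + 2 = 2 + 197 m$)
$\sqrt{n{\left(132,-145 \right)} - 13865} = \sqrt{\left(2 + 197 \cdot 132\right) - 13865} = \sqrt{\left(2 + 26004\right) - 13865} = \sqrt{26006 - 13865} = \sqrt{12141} = 3 \sqrt{1349}$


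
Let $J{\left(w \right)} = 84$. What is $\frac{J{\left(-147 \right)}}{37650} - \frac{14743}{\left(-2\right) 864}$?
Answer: $\frac{92536517}{10843200} \approx 8.5341$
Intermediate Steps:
$\frac{J{\left(-147 \right)}}{37650} - \frac{14743}{\left(-2\right) 864} = \frac{84}{37650} - \frac{14743}{\left(-2\right) 864} = 84 \cdot \frac{1}{37650} - \frac{14743}{-1728} = \frac{14}{6275} - - \frac{14743}{1728} = \frac{14}{6275} + \frac{14743}{1728} = \frac{92536517}{10843200}$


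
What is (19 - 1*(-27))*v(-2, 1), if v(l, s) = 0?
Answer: 0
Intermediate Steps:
(19 - 1*(-27))*v(-2, 1) = (19 - 1*(-27))*0 = (19 + 27)*0 = 46*0 = 0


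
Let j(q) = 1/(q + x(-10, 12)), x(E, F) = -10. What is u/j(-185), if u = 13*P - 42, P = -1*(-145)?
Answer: -359385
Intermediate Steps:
P = 145
u = 1843 (u = 13*145 - 42 = 1885 - 42 = 1843)
j(q) = 1/(-10 + q) (j(q) = 1/(q - 10) = 1/(-10 + q))
u/j(-185) = 1843/(1/(-10 - 185)) = 1843/(1/(-195)) = 1843/(-1/195) = 1843*(-195) = -359385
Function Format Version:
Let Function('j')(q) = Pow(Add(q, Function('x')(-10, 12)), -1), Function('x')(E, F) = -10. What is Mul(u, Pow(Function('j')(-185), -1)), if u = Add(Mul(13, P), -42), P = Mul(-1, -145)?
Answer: -359385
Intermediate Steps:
P = 145
u = 1843 (u = Add(Mul(13, 145), -42) = Add(1885, -42) = 1843)
Function('j')(q) = Pow(Add(-10, q), -1) (Function('j')(q) = Pow(Add(q, -10), -1) = Pow(Add(-10, q), -1))
Mul(u, Pow(Function('j')(-185), -1)) = Mul(1843, Pow(Pow(Add(-10, -185), -1), -1)) = Mul(1843, Pow(Pow(-195, -1), -1)) = Mul(1843, Pow(Rational(-1, 195), -1)) = Mul(1843, -195) = -359385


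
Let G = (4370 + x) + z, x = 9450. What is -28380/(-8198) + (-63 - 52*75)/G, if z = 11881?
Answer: 116150951/35116133 ≈ 3.3076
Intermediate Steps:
G = 25701 (G = (4370 + 9450) + 11881 = 13820 + 11881 = 25701)
-28380/(-8198) + (-63 - 52*75)/G = -28380/(-8198) + (-63 - 52*75)/25701 = -28380*(-1/8198) + (-63 - 3900)*(1/25701) = 14190/4099 - 3963*1/25701 = 14190/4099 - 1321/8567 = 116150951/35116133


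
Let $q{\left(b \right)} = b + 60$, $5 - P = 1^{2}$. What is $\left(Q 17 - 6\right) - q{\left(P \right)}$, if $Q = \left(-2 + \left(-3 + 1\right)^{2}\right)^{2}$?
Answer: $-2$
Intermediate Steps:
$P = 4$ ($P = 5 - 1^{2} = 5 - 1 = 4$)
$q{\left(b \right)} = 60 + b$
$Q = 4$ ($Q = \left(-2 + \left(-2\right)^{2}\right)^{2} = \left(-2 + 4\right)^{2} = 2^{2} = 4$)
$\left(Q 17 - 6\right) - q{\left(P \right)} = \left(4 \cdot 17 - 6\right) - \left(60 + 4\right) = \left(68 - 6\right) - 64 = 62 - 64 = -2$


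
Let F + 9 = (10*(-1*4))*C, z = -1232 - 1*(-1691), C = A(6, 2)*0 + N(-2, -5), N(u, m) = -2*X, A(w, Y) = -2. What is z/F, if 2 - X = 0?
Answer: 459/151 ≈ 3.0397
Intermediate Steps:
X = 2 (X = 2 - 1*0 = 2 + 0 = 2)
N(u, m) = -4 (N(u, m) = -2*2 = -4)
C = -4 (C = -2*0 - 4 = 0 - 4 = -4)
z = 459 (z = -1232 + 1691 = 459)
F = 151 (F = -9 + (10*(-1*4))*(-4) = -9 + (10*(-4))*(-4) = -9 - 40*(-4) = -9 + 160 = 151)
z/F = 459/151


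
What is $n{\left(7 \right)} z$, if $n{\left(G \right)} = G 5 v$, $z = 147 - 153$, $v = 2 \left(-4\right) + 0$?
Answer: $1680$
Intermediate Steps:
$v = -8$ ($v = -8 + 0 = -8$)
$z = -6$ ($z = 147 - 153 = -6$)
$n{\left(G \right)} = - 40 G$ ($n{\left(G \right)} = G 5 \left(-8\right) = 5 G \left(-8\right) = - 40 G$)
$n{\left(7 \right)} z = \left(-40\right) 7 \left(-6\right) = \left(-280\right) \left(-6\right) = 1680$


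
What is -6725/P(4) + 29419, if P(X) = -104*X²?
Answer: 48959941/1664 ≈ 29423.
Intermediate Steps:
-6725/P(4) + 29419 = -6725/((-104*4²)) + 29419 = -6725/((-104*16)) + 29419 = -6725/(-1664) + 29419 = -6725*(-1/1664) + 29419 = 6725/1664 + 29419 = 48959941/1664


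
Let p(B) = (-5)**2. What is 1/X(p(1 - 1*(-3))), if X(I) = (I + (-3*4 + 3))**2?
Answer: 1/256 ≈ 0.0039063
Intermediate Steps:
p(B) = 25
X(I) = (-9 + I)**2 (X(I) = (I + (-12 + 3))**2 = (I - 9)**2 = (-9 + I)**2)
1/X(p(1 - 1*(-3))) = 1/((-9 + 25)**2) = 1/(16**2) = 1/256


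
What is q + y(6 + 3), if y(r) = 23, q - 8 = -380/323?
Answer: 507/17 ≈ 29.824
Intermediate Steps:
q = 116/17 (q = 8 - 380/323 = 8 - 380*1/323 = 8 - 20/17 = 116/17 ≈ 6.8235)
q + y(6 + 3) = 116/17 + 23 = 507/17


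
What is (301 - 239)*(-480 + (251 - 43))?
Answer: -16864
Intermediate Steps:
(301 - 239)*(-480 + (251 - 43)) = 62*(-480 + 208) = 62*(-272) = -16864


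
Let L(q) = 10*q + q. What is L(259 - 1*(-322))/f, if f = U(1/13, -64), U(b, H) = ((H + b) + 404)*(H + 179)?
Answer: 83083/508415 ≈ 0.16342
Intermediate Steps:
L(q) = 11*q
U(b, H) = (179 + H)*(404 + H + b) (U(b, H) = (404 + H + b)*(179 + H) = (179 + H)*(404 + H + b))
f = 508415/13 (f = 72316 + (-64)² + 179/13 + 583*(-64) - 64/13 = 72316 + 4096 + 179*(1/13) - 37312 - 64*1/13 = 72316 + 4096 + 179/13 - 37312 - 64/13 = 508415/13 ≈ 39109.)
L(259 - 1*(-322))/f = (11*(259 - 1*(-322)))/(508415/13) = (11*(259 + 322))*(13/508415) = (11*581)*(13/508415) = 6391*(13/508415) = 83083/508415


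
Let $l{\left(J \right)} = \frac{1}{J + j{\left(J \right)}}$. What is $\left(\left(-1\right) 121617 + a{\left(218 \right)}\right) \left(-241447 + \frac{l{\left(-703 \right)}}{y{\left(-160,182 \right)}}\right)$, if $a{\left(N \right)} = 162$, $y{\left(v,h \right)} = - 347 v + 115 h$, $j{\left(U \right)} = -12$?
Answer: $\frac{320590566679729041}{10932350} \approx 2.9325 \cdot 10^{10}$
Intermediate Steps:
$l{\left(J \right)} = \frac{1}{-12 + J}$ ($l{\left(J \right)} = \frac{1}{J - 12} = \frac{1}{-12 + J}$)
$\left(\left(-1\right) 121617 + a{\left(218 \right)}\right) \left(-241447 + \frac{l{\left(-703 \right)}}{y{\left(-160,182 \right)}}\right) = \left(\left(-1\right) 121617 + 162\right) \left(-241447 + \frac{1}{\left(-12 - 703\right) \left(\left(-347\right) \left(-160\right) + 115 \cdot 182\right)}\right) = \left(-121617 + 162\right) \left(-241447 + \frac{1}{\left(-715\right) \left(55520 + 20930\right)}\right) = - 121455 \left(-241447 - \frac{1}{715 \cdot 76450}\right) = - 121455 \left(-241447 - \frac{1}{54661750}\right) = \left(-121455\right) \left(- \frac{13197915552251}{54661750}\right) = \frac{320590566679729041}{10932350}$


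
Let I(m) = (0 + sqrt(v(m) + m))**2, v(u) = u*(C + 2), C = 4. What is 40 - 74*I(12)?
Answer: -6176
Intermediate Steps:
v(u) = 6*u (v(u) = u*(4 + 2) = u*6 = 6*u)
I(m) = 7*m (I(m) = (0 + sqrt(6*m + m))**2 = (0 + sqrt(7*m))**2 = (0 + sqrt(7)*sqrt(m))**2 = (sqrt(7)*sqrt(m))**2 = 7*m)
40 - 74*I(12) = 40 - 518*12 = 40 - 74*84 = 40 - 6216 = -6176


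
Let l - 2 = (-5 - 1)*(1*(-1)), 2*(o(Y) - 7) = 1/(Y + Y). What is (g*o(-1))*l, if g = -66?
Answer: -3564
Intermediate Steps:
o(Y) = 7 + 1/(4*Y) (o(Y) = 7 + 1/(2*(Y + Y)) = 7 + 1/(2*((2*Y))) = 7 + (1/(2*Y))/2 = 7 + 1/(4*Y))
l = 8 (l = 2 + (-5 - 1)*(1*(-1)) = 2 - 6*(-1) = 2 + 6 = 8)
(g*o(-1))*l = -66*(7 + (1/4)/(-1))*8 = -66*(7 + (1/4)*(-1))*8 = -66*(7 - 1/4)*8 = -66*27/4*8 = -891/2*8 = -3564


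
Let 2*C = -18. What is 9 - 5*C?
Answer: 54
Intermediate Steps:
C = -9 (C = (½)*(-18) = -9)
9 - 5*C = 9 - 5*(-9) = 9 + 45 = 54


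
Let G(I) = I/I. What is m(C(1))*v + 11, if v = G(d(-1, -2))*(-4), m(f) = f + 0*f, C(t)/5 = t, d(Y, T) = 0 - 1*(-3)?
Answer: -9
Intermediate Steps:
d(Y, T) = 3 (d(Y, T) = 0 + 3 = 3)
C(t) = 5*t
G(I) = 1
m(f) = f (m(f) = f + 0 = f)
v = -4 (v = 1*(-4) = -4)
m(C(1))*v + 11 = (5*1)*(-4) + 11 = 5*(-4) + 11 = -20 + 11 = -9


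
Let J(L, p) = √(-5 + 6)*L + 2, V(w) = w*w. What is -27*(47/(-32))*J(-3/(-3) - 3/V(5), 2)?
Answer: 11421/100 ≈ 114.21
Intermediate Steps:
V(w) = w²
J(L, p) = 2 + L (J(L, p) = √1*L + 2 = 1*L + 2 = L + 2 = 2 + L)
-27*(47/(-32))*J(-3/(-3) - 3/V(5), 2) = -27*(47/(-32))*(2 + (-3/(-3) - 3/(5²))) = -27*(47*(-1/32))*(2 + (-3*(-⅓) - 3/25)) = -27*(-47/32)*(2 + (1 - 3*1/25)) = -(-1269)*(2 + (1 - 3/25))/32 = -(-1269)*(2 + 22/25)/32 = -(-1269)*72/(32*25) = -1*(-11421/100) = 11421/100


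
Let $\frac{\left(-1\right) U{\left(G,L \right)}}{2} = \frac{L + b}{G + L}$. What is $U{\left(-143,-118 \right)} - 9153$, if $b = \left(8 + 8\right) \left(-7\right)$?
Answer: $- \frac{2389393}{261} \approx -9154.8$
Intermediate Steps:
$b = -112$ ($b = 16 \left(-7\right) = -112$)
$U{\left(G,L \right)} = - \frac{2 \left(-112 + L\right)}{G + L}$ ($U{\left(G,L \right)} = - 2 \frac{L - 112}{G + L} = - 2 \frac{-112 + L}{G + L} = - \frac{2 \left(-112 + L\right)}{G + L}$)
$U{\left(-143,-118 \right)} - 9153 = \frac{2 \left(112 - -118\right)}{-143 - 118} - 9153 = \frac{2 \left(112 + 118\right)}{-261} - 9153 = 2 \left(- \frac{1}{261}\right) 230 - 9153 = - \frac{460}{261} - 9153 = - \frac{2389393}{261}$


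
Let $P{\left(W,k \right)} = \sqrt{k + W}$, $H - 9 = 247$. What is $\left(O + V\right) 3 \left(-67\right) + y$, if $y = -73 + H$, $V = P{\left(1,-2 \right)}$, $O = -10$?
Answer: $2193 - 201 i \approx 2193.0 - 201.0 i$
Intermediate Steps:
$H = 256$ ($H = 9 + 247 = 256$)
$P{\left(W,k \right)} = \sqrt{W + k}$
$V = i$ ($V = \sqrt{1 - 2} = \sqrt{-1} = i \approx 1.0 i$)
$y = 183$ ($y = -73 + 256 = 183$)
$\left(O + V\right) 3 \left(-67\right) + y = \left(-10 + i\right) 3 \left(-67\right) + 183 = \left(-30 + 3 i\right) \left(-67\right) + 183 = \left(2010 - 201 i\right) + 183 = 2193 - 201 i$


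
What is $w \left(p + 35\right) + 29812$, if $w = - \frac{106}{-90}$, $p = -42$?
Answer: $\frac{1341169}{45} \approx 29804.0$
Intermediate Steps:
$w = \frac{53}{45}$ ($w = \left(-106\right) \left(- \frac{1}{90}\right) = \frac{53}{45} \approx 1.1778$)
$w \left(p + 35\right) + 29812 = \frac{53 \left(-42 + 35\right)}{45} + 29812 = \frac{53}{45} \left(-7\right) + 29812 = - \frac{371}{45} + 29812 = \frac{1341169}{45}$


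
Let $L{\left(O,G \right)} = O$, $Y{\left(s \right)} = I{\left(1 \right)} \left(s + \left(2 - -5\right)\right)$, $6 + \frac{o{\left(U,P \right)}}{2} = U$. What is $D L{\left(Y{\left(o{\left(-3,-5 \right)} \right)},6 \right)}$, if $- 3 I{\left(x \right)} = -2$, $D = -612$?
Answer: $4488$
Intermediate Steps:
$o{\left(U,P \right)} = -12 + 2 U$
$I{\left(x \right)} = \frac{2}{3}$ ($I{\left(x \right)} = \left(- \frac{1}{3}\right) \left(-2\right) = \frac{2}{3}$)
$Y{\left(s \right)} = \frac{14}{3} + \frac{2 s}{3}$ ($Y{\left(s \right)} = \frac{2 \left(s + \left(2 - -5\right)\right)}{3} = \frac{2 \left(s + \left(2 + 5\right)\right)}{3} = \frac{2 \left(s + 7\right)}{3} = \frac{2 \left(7 + s\right)}{3} = \frac{14}{3} + \frac{2 s}{3}$)
$D L{\left(Y{\left(o{\left(-3,-5 \right)} \right)},6 \right)} = - 612 \left(\frac{14}{3} + \frac{2 \left(-12 + 2 \left(-3\right)\right)}{3}\right) = - 612 \left(\frac{14}{3} + \frac{2 \left(-12 - 6\right)}{3}\right) = - 612 \left(\frac{14}{3} + \frac{2}{3} \left(-18\right)\right) = - 612 \left(\frac{14}{3} - 12\right) = \left(-612\right) \left(- \frac{22}{3}\right) = 4488$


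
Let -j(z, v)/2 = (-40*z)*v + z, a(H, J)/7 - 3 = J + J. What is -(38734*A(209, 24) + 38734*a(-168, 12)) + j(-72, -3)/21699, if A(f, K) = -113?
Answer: -7097461288/2411 ≈ -2.9438e+6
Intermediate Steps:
a(H, J) = 21 + 14*J (a(H, J) = 21 + 7*(J + J) = 21 + 7*(2*J) = 21 + 14*J)
j(z, v) = -2*z + 80*v*z (j(z, v) = -2*((-40*z)*v + z) = -2*(-40*v*z + z) = -2*(z - 40*v*z) = -2*z + 80*v*z)
-(38734*A(209, 24) + 38734*a(-168, 12)) + j(-72, -3)/21699 = -(-3563528 + 6507312) + (2*(-72)*(-1 + 40*(-3)))/21699 = -38734/(1/((21 + 168) - 113)) + (2*(-72)*(-1 - 120))*(1/21699) = -38734/(1/(189 - 113)) + (2*(-72)*(-121))*(1/21699) = -38734/(1/76) + 17424*(1/21699) = -38734/1/76 + 1936/2411 = -38734*76 + 1936/2411 = -2943784 + 1936/2411 = -7097461288/2411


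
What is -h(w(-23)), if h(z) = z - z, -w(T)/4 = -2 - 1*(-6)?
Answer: 0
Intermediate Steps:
w(T) = -16 (w(T) = -4*(-2 - 1*(-6)) = -4*(-2 + 6) = -4*4 = -16)
h(z) = 0
-h(w(-23)) = -1*0 = 0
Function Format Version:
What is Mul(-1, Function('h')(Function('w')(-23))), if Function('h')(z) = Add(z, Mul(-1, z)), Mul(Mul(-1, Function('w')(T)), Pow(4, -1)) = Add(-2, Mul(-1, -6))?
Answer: 0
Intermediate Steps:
Function('w')(T) = -16 (Function('w')(T) = Mul(-4, Add(-2, Mul(-1, -6))) = Mul(-4, Add(-2, 6)) = Mul(-4, 4) = -16)
Function('h')(z) = 0
Mul(-1, Function('h')(Function('w')(-23))) = Mul(-1, 0) = 0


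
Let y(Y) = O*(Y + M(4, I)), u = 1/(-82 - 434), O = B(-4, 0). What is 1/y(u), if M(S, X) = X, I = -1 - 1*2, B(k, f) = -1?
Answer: 516/1549 ≈ 0.33312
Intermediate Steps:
I = -3 (I = -1 - 2 = -3)
O = -1
u = -1/516 (u = 1/(-516) = -1/516 ≈ -0.0019380)
y(Y) = 3 - Y (y(Y) = -(Y - 3) = -(-3 + Y) = 3 - Y)
1/y(u) = 1/(3 - 1*(-1/516)) = 1/(3 + 1/516) = 1/(1549/516) = 516/1549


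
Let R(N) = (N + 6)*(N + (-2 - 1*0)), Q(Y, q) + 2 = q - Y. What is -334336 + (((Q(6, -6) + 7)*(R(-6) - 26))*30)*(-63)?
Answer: -678316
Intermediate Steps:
Q(Y, q) = -2 + q - Y (Q(Y, q) = -2 + (q - Y) = -2 + q - Y)
R(N) = (-2 + N)*(6 + N) (R(N) = (6 + N)*(N + (-2 + 0)) = (6 + N)*(N - 2) = (6 + N)*(-2 + N) = (-2 + N)*(6 + N))
-334336 + (((Q(6, -6) + 7)*(R(-6) - 26))*30)*(-63) = -334336 + ((((-2 - 6 - 1*6) + 7)*((-12 + (-6)² + 4*(-6)) - 26))*30)*(-63) = -334336 + ((((-2 - 6 - 6) + 7)*((-12 + 36 - 24) - 26))*30)*(-63) = -334336 + (((-14 + 7)*(0 - 26))*30)*(-63) = -334336 + (-7*(-26)*30)*(-63) = -334336 + (182*30)*(-63) = -334336 + 5460*(-63) = -334336 - 343980 = -678316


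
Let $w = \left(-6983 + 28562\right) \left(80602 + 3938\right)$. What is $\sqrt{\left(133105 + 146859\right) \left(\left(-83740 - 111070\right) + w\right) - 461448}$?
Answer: $4 \sqrt{31917538134997} \approx 2.2598 \cdot 10^{7}$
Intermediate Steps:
$w = 1824288660$ ($w = 21579 \cdot 84540 = 1824288660$)
$\sqrt{\left(133105 + 146859\right) \left(\left(-83740 - 111070\right) + w\right) - 461448} = \sqrt{\left(133105 + 146859\right) \left(\left(-83740 - 111070\right) + 1824288660\right) - 461448} = \sqrt{279964 \left(-194810 + 1824288660\right) - 461448} = \sqrt{279964 \cdot 1824093850 - 461448} = \sqrt{510680610621400 - 461448} = \sqrt{510680610159952} = 4 \sqrt{31917538134997}$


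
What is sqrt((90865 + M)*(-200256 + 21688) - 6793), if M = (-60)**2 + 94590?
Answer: I*sqrt(33759180033) ≈ 1.8374e+5*I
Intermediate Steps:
M = 98190 (M = 3600 + 94590 = 98190)
sqrt((90865 + M)*(-200256 + 21688) - 6793) = sqrt((90865 + 98190)*(-200256 + 21688) - 6793) = sqrt(189055*(-178568) - 6793) = sqrt(-33759173240 - 6793) = sqrt(-33759180033) = I*sqrt(33759180033)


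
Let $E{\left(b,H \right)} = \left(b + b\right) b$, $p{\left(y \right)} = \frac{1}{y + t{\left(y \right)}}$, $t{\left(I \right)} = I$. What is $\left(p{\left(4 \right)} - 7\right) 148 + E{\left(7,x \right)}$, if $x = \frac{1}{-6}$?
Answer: $- \frac{1839}{2} \approx -919.5$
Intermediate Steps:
$p{\left(y \right)} = \frac{1}{2 y}$ ($p{\left(y \right)} = \frac{1}{y + y} = \frac{1}{2 y}$)
$x = - \frac{1}{6} \approx -0.16667$
$E{\left(b,H \right)} = 2 b^{2}$ ($E{\left(b,H \right)} = 2 b b = 2 b^{2}$)
$\left(p{\left(4 \right)} - 7\right) 148 + E{\left(7,x \right)} = \left(\frac{1}{2 \cdot 4} - 7\right) 148 + 2 \cdot 7^{2} = \left(\frac{1}{2} \cdot \frac{1}{4} - 7\right) 148 + 2 \cdot 49 = \left(\frac{1}{8} - 7\right) 148 + 98 = \left(- \frac{55}{8}\right) 148 + 98 = - \frac{2035}{2} + 98 = - \frac{1839}{2}$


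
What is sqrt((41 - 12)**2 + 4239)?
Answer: 2*sqrt(1270) ≈ 71.274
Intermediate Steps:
sqrt((41 - 12)**2 + 4239) = sqrt(29**2 + 4239) = sqrt(841 + 4239) = sqrt(5080) = 2*sqrt(1270)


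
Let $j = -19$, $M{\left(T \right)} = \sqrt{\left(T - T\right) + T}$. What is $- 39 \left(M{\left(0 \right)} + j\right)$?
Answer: $741$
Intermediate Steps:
$M{\left(T \right)} = \sqrt{T}$ ($M{\left(T \right)} = \sqrt{0 + T} = \sqrt{T}$)
$- 39 \left(M{\left(0 \right)} + j\right) = - 39 \left(\sqrt{0} - 19\right) = - 39 \left(0 - 19\right) = \left(-39\right) \left(-19\right) = 741$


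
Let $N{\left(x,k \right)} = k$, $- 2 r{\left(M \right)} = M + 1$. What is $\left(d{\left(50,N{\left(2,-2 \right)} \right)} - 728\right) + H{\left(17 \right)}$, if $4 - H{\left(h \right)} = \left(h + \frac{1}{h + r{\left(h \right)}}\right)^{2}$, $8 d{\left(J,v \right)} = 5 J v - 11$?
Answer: $- \frac{69193}{64} \approx -1081.1$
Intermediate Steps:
$r{\left(M \right)} = - \frac{1}{2} - \frac{M}{2}$ ($r{\left(M \right)} = - \frac{M + 1}{2} = - \frac{1 + M}{2} = - \frac{1}{2} - \frac{M}{2}$)
$d{\left(J,v \right)} = - \frac{11}{8} + \frac{5 J v}{8}$ ($d{\left(J,v \right)} = \frac{5 J v - 11}{8} = \frac{-11 + 5 J v}{8} = - \frac{11}{8} + \frac{5 J v}{8}$)
$H{\left(h \right)} = 4 - \left(h + \frac{1}{- \frac{1}{2} + \frac{h}{2}}\right)^{2}$ ($H{\left(h \right)} = 4 - \left(h + \frac{1}{h - \left(\frac{1}{2} + \frac{h}{2}\right)}\right)^{2} = 4 - \left(h + \frac{1}{- \frac{1}{2} + \frac{h}{2}}\right)^{2}$)
$\left(d{\left(50,N{\left(2,-2 \right)} \right)} - 728\right) + H{\left(17 \right)} = \left(\left(- \frac{11}{8} + \frac{5}{8} \cdot 50 \left(-2\right)\right) - 728\right) + \frac{17 \left(-4 - 17 - 17^{3} + 2 \cdot 17^{2}\right)}{1 + 17^{2} - 34} = \left(\left(- \frac{11}{8} - \frac{125}{2}\right) - 728\right) + \frac{17 \left(-4 - 17 - 4913 + 2 \cdot 289\right)}{1 + 289 - 34} = \left(- \frac{511}{8} - 728\right) + \frac{17 \left(-4 - 17 - 4913 + 578\right)}{256} = - \frac{6335}{8} + 17 \cdot \frac{1}{256} \left(-4356\right) = - \frac{6335}{8} - \frac{18513}{64} = - \frac{69193}{64}$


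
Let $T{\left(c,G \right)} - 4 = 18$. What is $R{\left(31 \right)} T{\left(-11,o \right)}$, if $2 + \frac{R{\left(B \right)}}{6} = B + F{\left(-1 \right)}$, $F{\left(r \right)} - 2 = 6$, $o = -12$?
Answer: $4884$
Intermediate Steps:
$T{\left(c,G \right)} = 22$ ($T{\left(c,G \right)} = 4 + 18 = 22$)
$F{\left(r \right)} = 8$ ($F{\left(r \right)} = 2 + 6 = 8$)
$R{\left(B \right)} = 36 + 6 B$ ($R{\left(B \right)} = -12 + 6 \left(B + 8\right) = -12 + 6 \left(8 + B\right) = -12 + \left(48 + 6 B\right) = 36 + 6 B$)
$R{\left(31 \right)} T{\left(-11,o \right)} = \left(36 + 6 \cdot 31\right) 22 = \left(36 + 186\right) 22 = 222 \cdot 22 = 4884$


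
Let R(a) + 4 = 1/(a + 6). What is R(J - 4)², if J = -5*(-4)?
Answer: 7569/484 ≈ 15.638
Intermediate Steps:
J = 20
R(a) = -4 + 1/(6 + a) (R(a) = -4 + 1/(a + 6) = -4 + 1/(6 + a))
R(J - 4)² = ((-23 - 4*(20 - 4))/(6 + (20 - 4)))² = ((-23 - 4*16)/(6 + 16))² = ((-23 - 64)/22)² = ((1/22)*(-87))² = (-87/22)² = 7569/484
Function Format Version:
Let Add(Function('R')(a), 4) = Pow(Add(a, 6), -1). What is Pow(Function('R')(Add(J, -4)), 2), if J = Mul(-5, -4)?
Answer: Rational(7569, 484) ≈ 15.638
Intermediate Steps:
J = 20
Function('R')(a) = Add(-4, Pow(Add(6, a), -1)) (Function('R')(a) = Add(-4, Pow(Add(a, 6), -1)) = Add(-4, Pow(Add(6, a), -1)))
Pow(Function('R')(Add(J, -4)), 2) = Pow(Mul(Pow(Add(6, Add(20, -4)), -1), Add(-23, Mul(-4, Add(20, -4)))), 2) = Pow(Mul(Pow(Add(6, 16), -1), Add(-23, Mul(-4, 16))), 2) = Pow(Mul(Pow(22, -1), Add(-23, -64)), 2) = Pow(Mul(Rational(1, 22), -87), 2) = Pow(Rational(-87, 22), 2) = Rational(7569, 484)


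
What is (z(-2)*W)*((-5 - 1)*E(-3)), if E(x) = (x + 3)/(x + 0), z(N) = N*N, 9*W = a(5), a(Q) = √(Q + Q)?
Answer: 0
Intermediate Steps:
a(Q) = √2*√Q (a(Q) = √(2*Q) = √2*√Q)
W = √10/9 (W = (√2*√5)/9 = √10/9 ≈ 0.35136)
z(N) = N²
E(x) = (3 + x)/x
(z(-2)*W)*((-5 - 1)*E(-3)) = ((-2)²*(√10/9))*((-5 - 1)*((3 - 3)/(-3))) = (4*(√10/9))*(-(-2)*0) = (4*√10/9)*(-6*0) = (4*√10/9)*0 = 0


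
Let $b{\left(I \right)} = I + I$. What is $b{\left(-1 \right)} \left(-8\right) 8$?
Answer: $128$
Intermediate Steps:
$b{\left(I \right)} = 2 I$
$b{\left(-1 \right)} \left(-8\right) 8 = 2 \left(-1\right) \left(-8\right) 8 = \left(-2\right) \left(-8\right) 8 = 16 \cdot 8 = 128$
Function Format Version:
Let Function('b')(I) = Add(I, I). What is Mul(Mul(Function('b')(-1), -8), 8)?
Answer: 128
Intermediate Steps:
Function('b')(I) = Mul(2, I)
Mul(Mul(Function('b')(-1), -8), 8) = Mul(Mul(Mul(2, -1), -8), 8) = Mul(Mul(-2, -8), 8) = Mul(16, 8) = 128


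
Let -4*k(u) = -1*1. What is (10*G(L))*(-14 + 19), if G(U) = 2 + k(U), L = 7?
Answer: 225/2 ≈ 112.50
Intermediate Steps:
k(u) = 1/4 (k(u) = -(-1)/4 = -1/4*(-1) = 1/4)
G(U) = 9/4 (G(U) = 2 + 1/4 = 9/4)
(10*G(L))*(-14 + 19) = (10*(9/4))*(-14 + 19) = (45/2)*5 = 225/2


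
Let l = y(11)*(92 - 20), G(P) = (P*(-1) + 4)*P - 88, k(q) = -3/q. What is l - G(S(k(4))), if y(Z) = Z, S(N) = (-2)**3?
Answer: 976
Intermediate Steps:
S(N) = -8
G(P) = -88 + P*(4 - P) (G(P) = (-P + 4)*P - 88 = (4 - P)*P - 88 = P*(4 - P) - 88 = -88 + P*(4 - P))
l = 792 (l = 11*(92 - 20) = 11*72 = 792)
l - G(S(k(4))) = 792 - (-88 - 1*(-8)**2 + 4*(-8)) = 792 - (-88 - 1*64 - 32) = 792 - (-88 - 64 - 32) = 792 - 1*(-184) = 792 + 184 = 976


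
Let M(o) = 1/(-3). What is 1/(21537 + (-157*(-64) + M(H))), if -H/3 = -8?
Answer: 3/94754 ≈ 3.1661e-5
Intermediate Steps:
H = 24 (H = -3*(-8) = 24)
M(o) = -⅓
1/(21537 + (-157*(-64) + M(H))) = 1/(21537 + (-157*(-64) - ⅓)) = 1/(21537 + (10048 - ⅓)) = 1/(21537 + 30143/3) = 1/(94754/3) = 3/94754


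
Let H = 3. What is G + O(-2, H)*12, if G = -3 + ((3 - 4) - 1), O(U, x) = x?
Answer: 31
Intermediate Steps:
G = -5 (G = -3 + (-1 - 1) = -3 - 2 = -5)
G + O(-2, H)*12 = -5 + 3*12 = -5 + 36 = 31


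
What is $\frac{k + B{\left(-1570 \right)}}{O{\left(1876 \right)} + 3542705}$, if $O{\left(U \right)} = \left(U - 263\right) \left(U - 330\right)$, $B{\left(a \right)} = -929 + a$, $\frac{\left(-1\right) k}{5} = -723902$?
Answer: $\frac{3617011}{6036403} \approx 0.5992$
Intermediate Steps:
$k = 3619510$ ($k = \left(-5\right) \left(-723902\right) = 3619510$)
$O{\left(U \right)} = \left(-330 + U\right) \left(-263 + U\right)$ ($O{\left(U \right)} = \left(-263 + U\right) \left(-330 + U\right) = \left(-330 + U\right) \left(-263 + U\right)$)
$\frac{k + B{\left(-1570 \right)}}{O{\left(1876 \right)} + 3542705} = \frac{3619510 - 2499}{\left(86790 + 1876^{2} - 1112468\right) + 3542705} = \frac{3619510 - 2499}{\left(86790 + 3519376 - 1112468\right) + 3542705} = \frac{3617011}{2493698 + 3542705} = \frac{3617011}{6036403}$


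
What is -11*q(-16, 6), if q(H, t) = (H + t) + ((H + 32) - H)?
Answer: -242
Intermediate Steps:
q(H, t) = 32 + H + t (q(H, t) = (H + t) + ((32 + H) - H) = (H + t) + 32 = 32 + H + t)
-11*q(-16, 6) = -11*(32 - 16 + 6) = -11*22 = -242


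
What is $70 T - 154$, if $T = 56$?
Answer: $3766$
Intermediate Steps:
$70 T - 154 = 70 \cdot 56 - 154 = 3920 - 154 = 3766$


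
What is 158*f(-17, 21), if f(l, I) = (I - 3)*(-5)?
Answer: -14220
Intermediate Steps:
f(l, I) = 15 - 5*I (f(l, I) = (-3 + I)*(-5) = 15 - 5*I)
158*f(-17, 21) = 158*(15 - 5*21) = 158*(15 - 105) = 158*(-90) = -14220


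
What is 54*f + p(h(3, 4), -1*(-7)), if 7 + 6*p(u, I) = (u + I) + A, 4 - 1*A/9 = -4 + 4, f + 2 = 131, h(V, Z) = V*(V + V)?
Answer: 6975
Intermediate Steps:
h(V, Z) = 2*V² (h(V, Z) = V*(2*V) = 2*V²)
f = 129 (f = -2 + 131 = 129)
A = 36 (A = 36 - 9*(-4 + 4) = 36 - 9*0 = 36 + 0 = 36)
p(u, I) = 29/6 + I/6 + u/6 (p(u, I) = -7/6 + ((u + I) + 36)/6 = -7/6 + ((I + u) + 36)/6 = -7/6 + (36 + I + u)/6 = -7/6 + (6 + I/6 + u/6) = 29/6 + I/6 + u/6)
54*f + p(h(3, 4), -1*(-7)) = 54*129 + (29/6 + (-1*(-7))/6 + (2*3²)/6) = 6966 + (29/6 + (⅙)*7 + (2*9)/6) = 6966 + (29/6 + 7/6 + (⅙)*18) = 6966 + (29/6 + 7/6 + 3) = 6966 + 9 = 6975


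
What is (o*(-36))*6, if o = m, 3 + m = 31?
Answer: -6048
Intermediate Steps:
m = 28 (m = -3 + 31 = 28)
o = 28
(o*(-36))*6 = (28*(-36))*6 = -1008*6 = -6048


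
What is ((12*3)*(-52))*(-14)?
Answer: 26208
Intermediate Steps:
((12*3)*(-52))*(-14) = (36*(-52))*(-14) = -1872*(-14) = 26208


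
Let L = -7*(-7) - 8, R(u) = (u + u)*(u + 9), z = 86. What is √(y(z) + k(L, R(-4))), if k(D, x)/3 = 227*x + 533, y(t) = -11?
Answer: 22*I*√53 ≈ 160.16*I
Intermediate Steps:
R(u) = 2*u*(9 + u) (R(u) = (2*u)*(9 + u) = 2*u*(9 + u))
L = 41 (L = 49 - 8 = 41)
k(D, x) = 1599 + 681*x (k(D, x) = 3*(227*x + 533) = 3*(533 + 227*x) = 1599 + 681*x)
√(y(z) + k(L, R(-4))) = √(-11 + (1599 + 681*(2*(-4)*(9 - 4)))) = √(-11 + (1599 + 681*(2*(-4)*5))) = √(-11 + (1599 + 681*(-40))) = √(-11 + (1599 - 27240)) = √(-11 - 25641) = √(-25652) = 22*I*√53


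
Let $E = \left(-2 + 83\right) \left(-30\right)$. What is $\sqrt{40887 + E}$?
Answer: $3 \sqrt{4273} \approx 196.1$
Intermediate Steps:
$E = -2430$ ($E = 81 \left(-30\right) = -2430$)
$\sqrt{40887 + E} = \sqrt{40887 - 2430} = \sqrt{38457} = 3 \sqrt{4273}$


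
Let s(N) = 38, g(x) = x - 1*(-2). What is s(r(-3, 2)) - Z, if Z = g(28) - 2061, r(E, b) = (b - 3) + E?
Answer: 2069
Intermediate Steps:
r(E, b) = -3 + E + b (r(E, b) = (-3 + b) + E = -3 + E + b)
g(x) = 2 + x (g(x) = x + 2 = 2 + x)
Z = -2031 (Z = (2 + 28) - 2061 = 30 - 2061 = -2031)
s(r(-3, 2)) - Z = 38 - 1*(-2031) = 38 + 2031 = 2069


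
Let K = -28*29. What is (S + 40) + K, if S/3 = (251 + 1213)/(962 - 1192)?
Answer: -90976/115 ≈ -791.10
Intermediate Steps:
K = -812
S = -2196/115 (S = 3*((251 + 1213)/(962 - 1192)) = 3*(1464/(-230)) = 3*(1464*(-1/230)) = 3*(-732/115) = -2196/115 ≈ -19.096)
(S + 40) + K = (-2196/115 + 40) - 812 = 2404/115 - 812 = -90976/115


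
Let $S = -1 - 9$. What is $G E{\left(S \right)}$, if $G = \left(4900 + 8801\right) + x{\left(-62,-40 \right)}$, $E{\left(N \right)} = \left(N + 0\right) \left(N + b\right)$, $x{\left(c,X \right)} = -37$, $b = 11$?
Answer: $-136640$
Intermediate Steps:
$S = -10$
$E{\left(N \right)} = N \left(11 + N\right)$ ($E{\left(N \right)} = \left(N + 0\right) \left(N + 11\right) = N \left(11 + N\right)$)
$G = 13664$ ($G = \left(4900 + 8801\right) - 37 = 13701 - 37 = 13664$)
$G E{\left(S \right)} = 13664 \left(- 10 \left(11 - 10\right)\right) = 13664 \left(\left(-10\right) 1\right) = 13664 \left(-10\right) = -136640$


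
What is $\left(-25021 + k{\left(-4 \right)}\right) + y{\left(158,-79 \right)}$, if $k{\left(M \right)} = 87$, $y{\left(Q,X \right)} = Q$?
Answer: $-24776$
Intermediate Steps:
$\left(-25021 + k{\left(-4 \right)}\right) + y{\left(158,-79 \right)} = \left(-25021 + 87\right) + 158 = -24934 + 158 = -24776$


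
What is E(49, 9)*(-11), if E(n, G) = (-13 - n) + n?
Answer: 143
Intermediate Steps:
E(n, G) = -13
E(49, 9)*(-11) = -13*(-11) = 143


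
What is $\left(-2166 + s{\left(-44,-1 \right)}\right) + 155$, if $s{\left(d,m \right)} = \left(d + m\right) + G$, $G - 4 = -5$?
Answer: $-2057$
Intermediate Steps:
$G = -1$ ($G = 4 - 5 = -1$)
$s{\left(d,m \right)} = -1 + d + m$ ($s{\left(d,m \right)} = \left(d + m\right) - 1 = -1 + d + m$)
$\left(-2166 + s{\left(-44,-1 \right)}\right) + 155 = \left(-2166 - 46\right) + 155 = -2212 + 155 = -2057$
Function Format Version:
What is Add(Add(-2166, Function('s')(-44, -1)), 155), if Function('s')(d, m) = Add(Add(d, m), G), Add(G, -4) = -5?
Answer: -2057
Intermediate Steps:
G = -1 (G = Add(4, -5) = -1)
Function('s')(d, m) = Add(-1, d, m) (Function('s')(d, m) = Add(Add(d, m), -1) = Add(-1, d, m))
Add(Add(-2166, Function('s')(-44, -1)), 155) = Add(Add(-2166, Add(-1, -44, -1)), 155) = Add(Add(-2166, -46), 155) = Add(-2212, 155) = -2057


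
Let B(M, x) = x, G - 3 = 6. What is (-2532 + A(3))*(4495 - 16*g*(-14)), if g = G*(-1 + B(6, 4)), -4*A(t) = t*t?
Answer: -106874391/4 ≈ -2.6719e+7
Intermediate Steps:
G = 9 (G = 3 + 6 = 9)
A(t) = -t²/4 (A(t) = -t*t/4 = -t²/4)
g = 27 (g = 9*(-1 + 4) = 9*3 = 27)
(-2532 + A(3))*(4495 - 16*g*(-14)) = (-2532 - ¼*3²)*(4495 - 16*27*(-14)) = (-2532 - ¼*9)*(4495 - 432*(-14)) = (-2532 - 9/4)*(4495 + 6048) = -10137/4*10543 = -106874391/4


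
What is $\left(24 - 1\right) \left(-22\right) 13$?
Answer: $-6578$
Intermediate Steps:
$\left(24 - 1\right) \left(-22\right) 13 = 23 \left(-22\right) 13 = \left(-506\right) 13 = -6578$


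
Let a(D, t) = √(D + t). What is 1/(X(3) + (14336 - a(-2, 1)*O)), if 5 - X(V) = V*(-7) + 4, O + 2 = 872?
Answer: 2393/34484844 + 145*I/34484844 ≈ 6.9393e-5 + 4.2047e-6*I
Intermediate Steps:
O = 870 (O = -2 + 872 = 870)
X(V) = 1 + 7*V (X(V) = 5 - (V*(-7) + 4) = 5 - (-7*V + 4) = 5 - (4 - 7*V) = 5 + (-4 + 7*V) = 1 + 7*V)
1/(X(3) + (14336 - a(-2, 1)*O)) = 1/((1 + 7*3) + (14336 - √(-2 + 1)*870)) = 1/((1 + 21) + (14336 - √(-1)*870)) = 1/(22 + (14336 - I*870)) = 1/(22 + (14336 - 870*I)) = 1/(14358 - 870*I) = (14358 + 870*I)/206909064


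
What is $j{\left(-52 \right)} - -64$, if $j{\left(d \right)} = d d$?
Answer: $2768$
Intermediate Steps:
$j{\left(d \right)} = d^{2}$
$j{\left(-52 \right)} - -64 = \left(-52\right)^{2} - -64 = 2704 + 64 = 2768$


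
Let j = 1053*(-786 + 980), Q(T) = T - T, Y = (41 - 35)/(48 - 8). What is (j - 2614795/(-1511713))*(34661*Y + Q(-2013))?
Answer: 32111860553256363/30234260 ≈ 1.0621e+9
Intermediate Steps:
Y = 3/20 (Y = 6/40 = 6*(1/40) = 3/20 ≈ 0.15000)
Q(T) = 0
j = 204282 (j = 1053*194 = 204282)
(j - 2614795/(-1511713))*(34661*Y + Q(-2013)) = (204282 - 2614795/(-1511713))*(34661*(3/20) + 0) = (204282 - 2614795*(-1/1511713))*(103983/20 + 0) = (204282 + 2614795/1511713)*(103983/20) = (308818369861/1511713)*(103983/20) = 32111860553256363/30234260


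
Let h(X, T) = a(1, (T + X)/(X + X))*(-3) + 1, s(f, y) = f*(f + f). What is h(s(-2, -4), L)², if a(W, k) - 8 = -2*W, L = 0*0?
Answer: 289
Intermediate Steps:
s(f, y) = 2*f² (s(f, y) = f*(2*f) = 2*f²)
L = 0
a(W, k) = 8 - 2*W
h(X, T) = -17 (h(X, T) = (8 - 2*1)*(-3) + 1 = (8 - 2)*(-3) + 1 = 6*(-3) + 1 = -18 + 1 = -17)
h(s(-2, -4), L)² = (-17)² = 289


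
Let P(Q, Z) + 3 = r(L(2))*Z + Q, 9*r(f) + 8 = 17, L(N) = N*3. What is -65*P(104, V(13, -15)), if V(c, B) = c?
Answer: -7410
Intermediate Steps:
L(N) = 3*N
r(f) = 1 (r(f) = -8/9 + (⅑)*17 = -8/9 + 17/9 = 1)
P(Q, Z) = -3 + Q + Z (P(Q, Z) = -3 + (1*Z + Q) = -3 + (Z + Q) = -3 + (Q + Z) = -3 + Q + Z)
-65*P(104, V(13, -15)) = -65*(-3 + 104 + 13) = -65*114 = -7410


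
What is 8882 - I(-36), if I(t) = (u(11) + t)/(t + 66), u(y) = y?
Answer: 53297/6 ≈ 8882.8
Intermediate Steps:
I(t) = (11 + t)/(66 + t) (I(t) = (11 + t)/(t + 66) = (11 + t)/(66 + t))
8882 - I(-36) = 8882 - (11 - 36)/(66 - 36) = 8882 - (-25)/30 = 8882 - 1*(-5/6) = 8882 + 5/6 = 53297/6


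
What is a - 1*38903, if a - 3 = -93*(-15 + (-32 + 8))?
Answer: -35273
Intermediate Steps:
a = 3630 (a = 3 - 93*(-15 + (-32 + 8)) = 3 - 93*(-15 - 24) = 3 - 93*(-39) = 3 + 3627 = 3630)
a - 1*38903 = 3630 - 1*38903 = 3630 - 38903 = -35273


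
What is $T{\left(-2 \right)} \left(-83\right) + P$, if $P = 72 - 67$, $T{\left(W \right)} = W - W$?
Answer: $5$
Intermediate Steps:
$T{\left(W \right)} = 0$
$P = 5$
$T{\left(-2 \right)} \left(-83\right) + P = 0 \left(-83\right) + 5 = 0 + 5 = 5$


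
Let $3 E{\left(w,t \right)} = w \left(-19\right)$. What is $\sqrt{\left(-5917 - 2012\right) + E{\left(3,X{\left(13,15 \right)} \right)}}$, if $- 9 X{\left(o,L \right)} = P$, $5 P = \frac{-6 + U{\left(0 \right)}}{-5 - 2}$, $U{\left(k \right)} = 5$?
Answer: $2 i \sqrt{1987} \approx 89.152 i$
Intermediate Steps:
$P = \frac{1}{35}$ ($P = \frac{\left(-6 + 5\right) \frac{1}{-5 - 2}}{5} = \frac{\left(-1\right) \frac{1}{-7}}{5} = \frac{\left(-1\right) \left(- \frac{1}{7}\right)}{5} = \frac{1}{5} \cdot \frac{1}{7} = \frac{1}{35} \approx 0.028571$)
$X{\left(o,L \right)} = - \frac{1}{315}$ ($X{\left(o,L \right)} = \left(- \frac{1}{9}\right) \frac{1}{35} = - \frac{1}{315}$)
$E{\left(w,t \right)} = - \frac{19 w}{3}$ ($E{\left(w,t \right)} = \frac{w \left(-19\right)}{3} = \frac{\left(-19\right) w}{3} = - \frac{19 w}{3}$)
$\sqrt{\left(-5917 - 2012\right) + E{\left(3,X{\left(13,15 \right)} \right)}} = \sqrt{\left(-5917 - 2012\right) - 19} = \sqrt{-7929 - 19} = \sqrt{-7948} = 2 i \sqrt{1987}$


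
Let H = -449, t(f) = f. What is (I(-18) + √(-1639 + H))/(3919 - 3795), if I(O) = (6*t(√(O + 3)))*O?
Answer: 3*I*(√58 - 18*√15)/62 ≈ -3.0047*I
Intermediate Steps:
I(O) = 6*O*√(3 + O) (I(O) = (6*√(O + 3))*O = (6*√(3 + O))*O = 6*O*√(3 + O))
(I(-18) + √(-1639 + H))/(3919 - 3795) = (6*(-18)*√(3 - 18) + √(-1639 - 449))/(3919 - 3795) = (6*(-18)*√(-15) + √(-2088))/124 = (6*(-18)*(I*√15) + 6*I*√58)*(1/124) = (-108*I*√15 + 6*I*√58)*(1/124) = -27*I*√15/31 + 3*I*√58/62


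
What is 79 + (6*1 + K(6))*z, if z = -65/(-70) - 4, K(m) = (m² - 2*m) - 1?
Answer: -141/14 ≈ -10.071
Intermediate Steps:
K(m) = -1 + m² - 2*m
z = -43/14 (z = -65*(-1/70) - 4 = 13/14 - 4 = -43/14 ≈ -3.0714)
79 + (6*1 + K(6))*z = 79 + (6*1 + (-1 + 6² - 2*6))*(-43/14) = 79 + (6 + (-1 + 36 - 12))*(-43/14) = 79 + (6 + 23)*(-43/14) = 79 + 29*(-43/14) = 79 - 1247/14 = -141/14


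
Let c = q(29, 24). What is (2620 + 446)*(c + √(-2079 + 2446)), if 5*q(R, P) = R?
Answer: 88914/5 + 3066*√367 ≈ 76519.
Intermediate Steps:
q(R, P) = R/5
c = 29/5 (c = (⅕)*29 = 29/5 ≈ 5.8000)
(2620 + 446)*(c + √(-2079 + 2446)) = (2620 + 446)*(29/5 + √(-2079 + 2446)) = 3066*(29/5 + √367) = 88914/5 + 3066*√367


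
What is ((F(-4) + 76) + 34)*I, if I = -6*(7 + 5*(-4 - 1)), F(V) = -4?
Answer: 11448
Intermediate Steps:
I = 108 (I = -6*(7 + 5*(-5)) = -6*(7 - 25) = -6*(-18) = 108)
((F(-4) + 76) + 34)*I = ((-4 + 76) + 34)*108 = (72 + 34)*108 = 106*108 = 11448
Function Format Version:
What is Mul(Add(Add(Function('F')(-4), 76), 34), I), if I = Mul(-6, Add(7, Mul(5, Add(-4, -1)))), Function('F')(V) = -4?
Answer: 11448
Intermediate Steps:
I = 108 (I = Mul(-6, Add(7, Mul(5, -5))) = Mul(-6, Add(7, -25)) = Mul(-6, -18) = 108)
Mul(Add(Add(Function('F')(-4), 76), 34), I) = Mul(Add(Add(-4, 76), 34), 108) = Mul(Add(72, 34), 108) = Mul(106, 108) = 11448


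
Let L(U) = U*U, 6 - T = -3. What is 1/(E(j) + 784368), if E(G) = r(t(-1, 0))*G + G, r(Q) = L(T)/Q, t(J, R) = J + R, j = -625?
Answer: 1/834368 ≈ 1.1985e-6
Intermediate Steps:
T = 9 (T = 6 - 1*(-3) = 6 + 3 = 9)
L(U) = U²
r(Q) = 81/Q (r(Q) = 9²/Q = 81/Q)
E(G) = -80*G (E(G) = (81/(-1 + 0))*G + G = (81/(-1))*G + G = (81*(-1))*G + G = -81*G + G = -80*G)
1/(E(j) + 784368) = 1/(-80*(-625) + 784368) = 1/(50000 + 784368) = 1/834368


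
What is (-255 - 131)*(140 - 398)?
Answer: 99588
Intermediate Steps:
(-255 - 131)*(140 - 398) = -386*(-258) = 99588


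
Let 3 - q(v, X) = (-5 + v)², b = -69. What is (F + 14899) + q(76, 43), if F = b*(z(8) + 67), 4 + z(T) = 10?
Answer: 4824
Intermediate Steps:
q(v, X) = 3 - (-5 + v)²
z(T) = 6 (z(T) = -4 + 10 = 6)
F = -5037 (F = -69*(6 + 67) = -69*73 = -5037)
(F + 14899) + q(76, 43) = (-5037 + 14899) + (3 - (-5 + 76)²) = 9862 + (3 - 1*71²) = 9862 + (3 - 1*5041) = 9862 + (3 - 5041) = 9862 - 5038 = 4824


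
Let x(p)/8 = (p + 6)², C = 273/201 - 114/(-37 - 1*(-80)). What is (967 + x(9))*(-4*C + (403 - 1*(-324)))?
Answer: 5836673829/2881 ≈ 2.0259e+6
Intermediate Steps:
C = -3725/2881 (C = 273*(1/201) - 114/(-37 + 80) = 91/67 - 114/43 = -3725/2881 ≈ -1.2930)
x(p) = 8*(6 + p)² (x(p) = 8*(p + 6)² = 8*(6 + p)²)
(967 + x(9))*(-4*C + (403 - 1*(-324))) = (967 + 8*(6 + 9)²)*(-4*(-3725/2881) + (403 - 1*(-324))) = (967 + 8*15²)*(14900/2881 + (403 + 324)) = (967 + 8*225)*(14900/2881 + 727) = (967 + 1800)*(2109387/2881) = 2767*(2109387/2881) = 5836673829/2881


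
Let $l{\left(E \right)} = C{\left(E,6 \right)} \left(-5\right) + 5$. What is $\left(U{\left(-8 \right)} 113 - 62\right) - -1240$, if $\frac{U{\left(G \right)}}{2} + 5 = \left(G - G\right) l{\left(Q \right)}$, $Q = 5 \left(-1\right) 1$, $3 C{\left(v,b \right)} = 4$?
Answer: $48$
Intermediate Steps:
$C{\left(v,b \right)} = \frac{4}{3}$ ($C{\left(v,b \right)} = \frac{1}{3} \cdot 4 = \frac{4}{3}$)
$Q = -5$ ($Q = \left(-5\right) 1 = -5$)
$l{\left(E \right)} = - \frac{5}{3}$ ($l{\left(E \right)} = \frac{4}{3} \left(-5\right) + 5 = - \frac{20}{3} + 5 = - \frac{5}{3}$)
$U{\left(G \right)} = -10$ ($U{\left(G \right)} = -10 + 2 \left(G - G\right) \left(- \frac{5}{3}\right) = -10 + 2 \cdot 0 \left(- \frac{5}{3}\right) = -10 + 2 \cdot 0 = -10 + 0 = -10$)
$\left(U{\left(-8 \right)} 113 - 62\right) - -1240 = \left(\left(-10\right) 113 - 62\right) - -1240 = \left(-1130 - 62\right) + 1240 = -1192 + 1240 = 48$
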